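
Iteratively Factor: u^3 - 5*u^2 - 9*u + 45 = (u - 5)*(u^2 - 9) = (u - 5)*(u - 3)*(u + 3)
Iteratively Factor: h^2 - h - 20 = (h + 4)*(h - 5)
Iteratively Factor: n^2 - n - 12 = (n + 3)*(n - 4)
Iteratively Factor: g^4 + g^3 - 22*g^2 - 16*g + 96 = (g - 4)*(g^3 + 5*g^2 - 2*g - 24) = (g - 4)*(g + 4)*(g^2 + g - 6) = (g - 4)*(g + 3)*(g + 4)*(g - 2)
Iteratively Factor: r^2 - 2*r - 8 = (r + 2)*(r - 4)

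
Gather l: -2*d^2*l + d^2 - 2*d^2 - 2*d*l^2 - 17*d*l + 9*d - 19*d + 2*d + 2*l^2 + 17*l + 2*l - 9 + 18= -d^2 - 8*d + l^2*(2 - 2*d) + l*(-2*d^2 - 17*d + 19) + 9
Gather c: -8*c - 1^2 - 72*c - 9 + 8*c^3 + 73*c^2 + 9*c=8*c^3 + 73*c^2 - 71*c - 10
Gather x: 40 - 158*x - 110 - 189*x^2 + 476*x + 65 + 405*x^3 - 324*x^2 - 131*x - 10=405*x^3 - 513*x^2 + 187*x - 15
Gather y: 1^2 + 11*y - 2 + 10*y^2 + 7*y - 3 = 10*y^2 + 18*y - 4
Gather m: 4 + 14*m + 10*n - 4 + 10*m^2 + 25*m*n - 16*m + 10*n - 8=10*m^2 + m*(25*n - 2) + 20*n - 8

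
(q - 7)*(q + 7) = q^2 - 49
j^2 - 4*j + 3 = (j - 3)*(j - 1)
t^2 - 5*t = t*(t - 5)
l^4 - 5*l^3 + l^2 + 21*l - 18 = (l - 3)^2*(l - 1)*(l + 2)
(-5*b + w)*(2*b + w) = -10*b^2 - 3*b*w + w^2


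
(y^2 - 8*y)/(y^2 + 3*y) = (y - 8)/(y + 3)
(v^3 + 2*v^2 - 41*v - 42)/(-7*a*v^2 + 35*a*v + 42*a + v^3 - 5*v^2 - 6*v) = (v + 7)/(-7*a + v)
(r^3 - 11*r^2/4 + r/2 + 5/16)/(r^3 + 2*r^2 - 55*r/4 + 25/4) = (r + 1/4)/(r + 5)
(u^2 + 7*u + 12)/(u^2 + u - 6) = (u + 4)/(u - 2)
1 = 1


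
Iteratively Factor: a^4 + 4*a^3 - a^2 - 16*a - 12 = (a + 2)*(a^3 + 2*a^2 - 5*a - 6) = (a - 2)*(a + 2)*(a^2 + 4*a + 3) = (a - 2)*(a + 2)*(a + 3)*(a + 1)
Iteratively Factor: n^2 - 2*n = (n)*(n - 2)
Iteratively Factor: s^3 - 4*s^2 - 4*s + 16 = (s + 2)*(s^2 - 6*s + 8) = (s - 4)*(s + 2)*(s - 2)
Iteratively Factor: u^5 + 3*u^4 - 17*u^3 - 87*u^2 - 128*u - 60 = (u - 5)*(u^4 + 8*u^3 + 23*u^2 + 28*u + 12) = (u - 5)*(u + 2)*(u^3 + 6*u^2 + 11*u + 6) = (u - 5)*(u + 2)*(u + 3)*(u^2 + 3*u + 2) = (u - 5)*(u + 2)^2*(u + 3)*(u + 1)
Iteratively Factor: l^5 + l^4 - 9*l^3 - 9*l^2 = (l - 3)*(l^4 + 4*l^3 + 3*l^2) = l*(l - 3)*(l^3 + 4*l^2 + 3*l) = l^2*(l - 3)*(l^2 + 4*l + 3) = l^2*(l - 3)*(l + 3)*(l + 1)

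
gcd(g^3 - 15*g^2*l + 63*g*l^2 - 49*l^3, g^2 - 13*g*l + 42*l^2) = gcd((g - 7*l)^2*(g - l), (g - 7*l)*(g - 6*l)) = g - 7*l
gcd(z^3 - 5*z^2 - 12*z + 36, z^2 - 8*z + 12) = z^2 - 8*z + 12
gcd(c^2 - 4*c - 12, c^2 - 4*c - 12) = c^2 - 4*c - 12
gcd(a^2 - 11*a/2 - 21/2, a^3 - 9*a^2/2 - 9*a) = a + 3/2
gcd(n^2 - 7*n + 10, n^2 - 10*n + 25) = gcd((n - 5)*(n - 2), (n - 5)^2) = n - 5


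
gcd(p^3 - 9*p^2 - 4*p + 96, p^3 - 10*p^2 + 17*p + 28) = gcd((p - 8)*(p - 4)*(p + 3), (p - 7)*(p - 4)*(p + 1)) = p - 4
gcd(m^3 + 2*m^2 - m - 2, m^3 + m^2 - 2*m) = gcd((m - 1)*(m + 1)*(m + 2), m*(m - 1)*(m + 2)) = m^2 + m - 2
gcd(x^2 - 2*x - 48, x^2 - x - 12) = 1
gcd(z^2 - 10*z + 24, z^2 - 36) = z - 6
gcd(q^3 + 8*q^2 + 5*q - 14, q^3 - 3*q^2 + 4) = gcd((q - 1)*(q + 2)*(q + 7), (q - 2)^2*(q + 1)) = 1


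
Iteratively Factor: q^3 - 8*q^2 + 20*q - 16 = (q - 2)*(q^2 - 6*q + 8) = (q - 4)*(q - 2)*(q - 2)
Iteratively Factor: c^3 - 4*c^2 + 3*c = (c)*(c^2 - 4*c + 3) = c*(c - 3)*(c - 1)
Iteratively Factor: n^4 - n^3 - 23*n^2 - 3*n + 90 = (n + 3)*(n^3 - 4*n^2 - 11*n + 30) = (n - 5)*(n + 3)*(n^2 + n - 6) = (n - 5)*(n - 2)*(n + 3)*(n + 3)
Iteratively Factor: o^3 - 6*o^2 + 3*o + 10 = (o - 5)*(o^2 - o - 2) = (o - 5)*(o + 1)*(o - 2)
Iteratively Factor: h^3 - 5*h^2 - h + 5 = (h + 1)*(h^2 - 6*h + 5) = (h - 5)*(h + 1)*(h - 1)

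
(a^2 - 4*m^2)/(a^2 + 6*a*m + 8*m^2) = (a - 2*m)/(a + 4*m)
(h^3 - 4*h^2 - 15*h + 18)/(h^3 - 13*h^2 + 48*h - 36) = (h + 3)/(h - 6)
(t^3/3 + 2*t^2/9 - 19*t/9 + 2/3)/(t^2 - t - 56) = (-3*t^3 - 2*t^2 + 19*t - 6)/(9*(-t^2 + t + 56))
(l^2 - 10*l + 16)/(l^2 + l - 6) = (l - 8)/(l + 3)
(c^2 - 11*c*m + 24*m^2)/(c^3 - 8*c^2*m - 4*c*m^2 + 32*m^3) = (c - 3*m)/(c^2 - 4*m^2)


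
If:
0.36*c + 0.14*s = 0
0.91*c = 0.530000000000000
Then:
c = 0.58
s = -1.50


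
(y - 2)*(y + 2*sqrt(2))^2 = y^3 - 2*y^2 + 4*sqrt(2)*y^2 - 8*sqrt(2)*y + 8*y - 16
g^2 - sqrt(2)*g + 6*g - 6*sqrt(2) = (g + 6)*(g - sqrt(2))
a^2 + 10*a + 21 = (a + 3)*(a + 7)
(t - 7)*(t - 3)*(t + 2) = t^3 - 8*t^2 + t + 42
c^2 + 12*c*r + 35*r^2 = (c + 5*r)*(c + 7*r)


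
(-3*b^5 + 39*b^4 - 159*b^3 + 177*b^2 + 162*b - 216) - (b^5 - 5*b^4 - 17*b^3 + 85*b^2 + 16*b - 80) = -4*b^5 + 44*b^4 - 142*b^3 + 92*b^2 + 146*b - 136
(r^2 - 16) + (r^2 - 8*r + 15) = 2*r^2 - 8*r - 1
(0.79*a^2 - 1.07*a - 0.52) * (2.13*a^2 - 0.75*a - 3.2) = 1.6827*a^4 - 2.8716*a^3 - 2.8331*a^2 + 3.814*a + 1.664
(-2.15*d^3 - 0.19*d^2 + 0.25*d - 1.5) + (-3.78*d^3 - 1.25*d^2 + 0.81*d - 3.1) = -5.93*d^3 - 1.44*d^2 + 1.06*d - 4.6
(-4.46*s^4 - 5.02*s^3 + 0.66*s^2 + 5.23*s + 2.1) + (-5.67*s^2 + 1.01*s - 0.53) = -4.46*s^4 - 5.02*s^3 - 5.01*s^2 + 6.24*s + 1.57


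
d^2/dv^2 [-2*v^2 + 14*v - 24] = -4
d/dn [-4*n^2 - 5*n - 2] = -8*n - 5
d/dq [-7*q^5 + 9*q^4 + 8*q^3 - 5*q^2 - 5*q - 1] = -35*q^4 + 36*q^3 + 24*q^2 - 10*q - 5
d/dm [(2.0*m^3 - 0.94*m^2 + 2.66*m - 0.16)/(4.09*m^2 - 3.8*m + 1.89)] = (8.18*m^4 - 15.2*m^3 + 4.0326*m^2 - 2.2444*m + 4.4194)/(16.7281*m^4 - 31.084*m^3 + 29.9002*m^2 - 14.364*m + 3.5721)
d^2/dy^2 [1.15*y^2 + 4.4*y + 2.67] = 2.30000000000000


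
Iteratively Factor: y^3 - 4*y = (y - 2)*(y^2 + 2*y) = y*(y - 2)*(y + 2)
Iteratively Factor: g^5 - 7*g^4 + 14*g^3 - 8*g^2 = (g)*(g^4 - 7*g^3 + 14*g^2 - 8*g) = g^2*(g^3 - 7*g^2 + 14*g - 8) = g^2*(g - 4)*(g^2 - 3*g + 2) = g^2*(g - 4)*(g - 1)*(g - 2)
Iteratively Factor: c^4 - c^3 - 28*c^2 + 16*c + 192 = (c + 4)*(c^3 - 5*c^2 - 8*c + 48) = (c - 4)*(c + 4)*(c^2 - c - 12) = (c - 4)*(c + 3)*(c + 4)*(c - 4)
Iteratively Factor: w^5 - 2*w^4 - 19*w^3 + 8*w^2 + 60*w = (w + 3)*(w^4 - 5*w^3 - 4*w^2 + 20*w) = (w - 2)*(w + 3)*(w^3 - 3*w^2 - 10*w) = (w - 2)*(w + 2)*(w + 3)*(w^2 - 5*w) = w*(w - 2)*(w + 2)*(w + 3)*(w - 5)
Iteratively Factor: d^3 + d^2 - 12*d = (d - 3)*(d^2 + 4*d) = (d - 3)*(d + 4)*(d)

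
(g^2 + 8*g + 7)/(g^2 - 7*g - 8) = (g + 7)/(g - 8)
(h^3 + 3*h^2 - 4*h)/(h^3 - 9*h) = (h^2 + 3*h - 4)/(h^2 - 9)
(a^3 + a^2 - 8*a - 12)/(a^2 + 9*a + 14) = (a^2 - a - 6)/(a + 7)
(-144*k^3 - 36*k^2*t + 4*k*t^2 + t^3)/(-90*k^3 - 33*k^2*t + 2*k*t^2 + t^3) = (24*k^2 + 10*k*t + t^2)/(15*k^2 + 8*k*t + t^2)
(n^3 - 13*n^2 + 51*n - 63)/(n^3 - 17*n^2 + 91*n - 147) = (n - 3)/(n - 7)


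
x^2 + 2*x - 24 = (x - 4)*(x + 6)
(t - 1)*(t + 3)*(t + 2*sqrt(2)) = t^3 + 2*t^2 + 2*sqrt(2)*t^2 - 3*t + 4*sqrt(2)*t - 6*sqrt(2)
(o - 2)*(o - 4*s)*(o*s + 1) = o^3*s - 4*o^2*s^2 - 2*o^2*s + o^2 + 8*o*s^2 - 4*o*s - 2*o + 8*s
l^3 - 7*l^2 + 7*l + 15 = (l - 5)*(l - 3)*(l + 1)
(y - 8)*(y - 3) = y^2 - 11*y + 24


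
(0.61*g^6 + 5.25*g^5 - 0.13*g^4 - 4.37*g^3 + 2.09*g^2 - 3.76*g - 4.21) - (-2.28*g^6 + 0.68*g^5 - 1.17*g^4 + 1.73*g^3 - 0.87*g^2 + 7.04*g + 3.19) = 2.89*g^6 + 4.57*g^5 + 1.04*g^4 - 6.1*g^3 + 2.96*g^2 - 10.8*g - 7.4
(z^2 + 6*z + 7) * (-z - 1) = -z^3 - 7*z^2 - 13*z - 7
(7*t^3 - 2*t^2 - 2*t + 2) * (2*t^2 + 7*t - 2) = 14*t^5 + 45*t^4 - 32*t^3 - 6*t^2 + 18*t - 4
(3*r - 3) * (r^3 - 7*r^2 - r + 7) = 3*r^4 - 24*r^3 + 18*r^2 + 24*r - 21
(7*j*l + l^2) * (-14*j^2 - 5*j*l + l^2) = -98*j^3*l - 49*j^2*l^2 + 2*j*l^3 + l^4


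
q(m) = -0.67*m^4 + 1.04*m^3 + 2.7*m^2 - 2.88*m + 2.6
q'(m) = -2.68*m^3 + 3.12*m^2 + 5.4*m - 2.88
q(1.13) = 3.20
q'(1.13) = 3.34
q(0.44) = 1.92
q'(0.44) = -0.13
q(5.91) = -522.81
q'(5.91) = -415.21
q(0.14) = 2.25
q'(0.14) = -2.07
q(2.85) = -3.81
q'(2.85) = -24.19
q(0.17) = 2.19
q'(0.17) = -1.88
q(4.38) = -117.42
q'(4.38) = -144.57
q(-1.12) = 6.70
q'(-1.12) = -1.25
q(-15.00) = -36775.45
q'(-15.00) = 9663.12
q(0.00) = 2.60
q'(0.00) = -2.88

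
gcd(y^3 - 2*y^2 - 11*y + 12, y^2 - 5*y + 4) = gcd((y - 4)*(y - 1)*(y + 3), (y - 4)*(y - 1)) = y^2 - 5*y + 4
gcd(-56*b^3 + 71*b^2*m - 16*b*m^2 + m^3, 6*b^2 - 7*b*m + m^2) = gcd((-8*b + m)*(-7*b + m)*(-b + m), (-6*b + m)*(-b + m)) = b - m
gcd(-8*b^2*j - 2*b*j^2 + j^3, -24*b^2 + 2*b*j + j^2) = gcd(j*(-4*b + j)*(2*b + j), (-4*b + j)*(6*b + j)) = 4*b - j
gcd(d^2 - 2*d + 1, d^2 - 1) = d - 1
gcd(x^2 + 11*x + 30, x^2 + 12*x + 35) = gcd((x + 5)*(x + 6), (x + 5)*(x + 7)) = x + 5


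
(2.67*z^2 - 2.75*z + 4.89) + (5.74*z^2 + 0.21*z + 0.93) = 8.41*z^2 - 2.54*z + 5.82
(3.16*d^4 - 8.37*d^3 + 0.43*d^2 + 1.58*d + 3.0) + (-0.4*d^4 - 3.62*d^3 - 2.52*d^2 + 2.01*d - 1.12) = 2.76*d^4 - 11.99*d^3 - 2.09*d^2 + 3.59*d + 1.88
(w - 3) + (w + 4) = 2*w + 1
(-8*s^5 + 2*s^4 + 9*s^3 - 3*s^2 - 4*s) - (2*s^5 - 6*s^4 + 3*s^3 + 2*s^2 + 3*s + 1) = -10*s^5 + 8*s^4 + 6*s^3 - 5*s^2 - 7*s - 1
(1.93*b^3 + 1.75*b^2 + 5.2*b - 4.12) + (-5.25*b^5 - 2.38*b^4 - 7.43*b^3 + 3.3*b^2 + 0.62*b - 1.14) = -5.25*b^5 - 2.38*b^4 - 5.5*b^3 + 5.05*b^2 + 5.82*b - 5.26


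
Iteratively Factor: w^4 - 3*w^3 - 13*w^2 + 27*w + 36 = (w - 4)*(w^3 + w^2 - 9*w - 9) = (w - 4)*(w - 3)*(w^2 + 4*w + 3) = (w - 4)*(w - 3)*(w + 1)*(w + 3)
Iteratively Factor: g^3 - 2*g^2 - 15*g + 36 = (g + 4)*(g^2 - 6*g + 9) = (g - 3)*(g + 4)*(g - 3)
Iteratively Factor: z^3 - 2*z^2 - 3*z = (z)*(z^2 - 2*z - 3) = z*(z - 3)*(z + 1)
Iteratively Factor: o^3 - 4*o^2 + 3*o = (o)*(o^2 - 4*o + 3) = o*(o - 1)*(o - 3)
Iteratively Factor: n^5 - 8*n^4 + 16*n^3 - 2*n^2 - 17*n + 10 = (n - 2)*(n^4 - 6*n^3 + 4*n^2 + 6*n - 5) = (n - 2)*(n - 1)*(n^3 - 5*n^2 - n + 5) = (n - 5)*(n - 2)*(n - 1)*(n^2 - 1) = (n - 5)*(n - 2)*(n - 1)*(n + 1)*(n - 1)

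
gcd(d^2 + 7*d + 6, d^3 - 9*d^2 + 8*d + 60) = 1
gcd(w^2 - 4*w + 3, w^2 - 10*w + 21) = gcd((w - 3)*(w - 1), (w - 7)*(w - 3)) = w - 3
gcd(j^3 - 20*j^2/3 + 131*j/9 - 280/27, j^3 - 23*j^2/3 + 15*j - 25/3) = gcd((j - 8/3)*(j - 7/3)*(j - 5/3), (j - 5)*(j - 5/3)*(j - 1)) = j - 5/3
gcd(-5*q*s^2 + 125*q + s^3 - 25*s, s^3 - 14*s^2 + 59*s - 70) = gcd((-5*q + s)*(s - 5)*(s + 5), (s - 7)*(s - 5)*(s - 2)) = s - 5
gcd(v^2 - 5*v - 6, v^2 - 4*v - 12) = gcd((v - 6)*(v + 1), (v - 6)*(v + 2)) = v - 6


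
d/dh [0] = 0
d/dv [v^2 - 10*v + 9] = 2*v - 10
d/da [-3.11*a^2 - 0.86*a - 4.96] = -6.22*a - 0.86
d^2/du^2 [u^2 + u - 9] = 2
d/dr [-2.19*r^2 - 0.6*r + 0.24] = -4.38*r - 0.6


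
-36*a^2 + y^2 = (-6*a + y)*(6*a + y)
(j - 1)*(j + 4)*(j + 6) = j^3 + 9*j^2 + 14*j - 24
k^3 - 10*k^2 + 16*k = k*(k - 8)*(k - 2)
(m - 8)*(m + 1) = m^2 - 7*m - 8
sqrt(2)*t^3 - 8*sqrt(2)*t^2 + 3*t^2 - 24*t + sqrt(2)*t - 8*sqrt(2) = (t - 8)*(t + sqrt(2))*(sqrt(2)*t + 1)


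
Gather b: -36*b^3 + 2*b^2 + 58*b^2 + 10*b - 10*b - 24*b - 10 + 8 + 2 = -36*b^3 + 60*b^2 - 24*b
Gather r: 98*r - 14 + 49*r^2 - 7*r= 49*r^2 + 91*r - 14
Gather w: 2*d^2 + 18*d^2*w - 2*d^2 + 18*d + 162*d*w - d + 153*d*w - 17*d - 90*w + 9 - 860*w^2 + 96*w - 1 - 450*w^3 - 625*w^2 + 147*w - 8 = -450*w^3 - 1485*w^2 + w*(18*d^2 + 315*d + 153)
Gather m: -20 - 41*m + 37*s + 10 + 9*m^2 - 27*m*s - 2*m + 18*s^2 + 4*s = 9*m^2 + m*(-27*s - 43) + 18*s^2 + 41*s - 10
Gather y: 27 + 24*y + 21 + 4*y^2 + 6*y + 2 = 4*y^2 + 30*y + 50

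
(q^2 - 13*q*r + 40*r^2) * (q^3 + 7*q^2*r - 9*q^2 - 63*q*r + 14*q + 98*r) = q^5 - 6*q^4*r - 9*q^4 - 51*q^3*r^2 + 54*q^3*r + 14*q^3 + 280*q^2*r^3 + 459*q^2*r^2 - 84*q^2*r - 2520*q*r^3 - 714*q*r^2 + 3920*r^3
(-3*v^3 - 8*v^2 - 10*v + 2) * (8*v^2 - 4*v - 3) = -24*v^5 - 52*v^4 - 39*v^3 + 80*v^2 + 22*v - 6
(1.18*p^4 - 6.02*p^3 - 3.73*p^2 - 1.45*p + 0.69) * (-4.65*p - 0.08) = -5.487*p^5 + 27.8986*p^4 + 17.8261*p^3 + 7.0409*p^2 - 3.0925*p - 0.0552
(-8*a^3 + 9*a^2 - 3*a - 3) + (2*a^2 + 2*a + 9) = -8*a^3 + 11*a^2 - a + 6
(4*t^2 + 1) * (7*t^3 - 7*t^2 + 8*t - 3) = 28*t^5 - 28*t^4 + 39*t^3 - 19*t^2 + 8*t - 3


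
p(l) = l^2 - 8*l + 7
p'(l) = 2*l - 8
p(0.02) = 6.84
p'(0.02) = -7.96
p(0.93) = 0.42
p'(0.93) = -6.14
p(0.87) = 0.80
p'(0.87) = -6.26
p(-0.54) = 11.61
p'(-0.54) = -9.08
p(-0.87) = 14.72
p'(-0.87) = -9.74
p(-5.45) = 80.30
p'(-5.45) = -18.90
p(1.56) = -3.05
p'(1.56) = -4.88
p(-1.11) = 17.11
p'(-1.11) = -10.22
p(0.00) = 7.00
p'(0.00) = -8.00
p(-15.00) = 352.00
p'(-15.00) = -38.00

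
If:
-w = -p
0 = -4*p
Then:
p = 0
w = 0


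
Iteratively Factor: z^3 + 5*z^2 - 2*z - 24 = (z + 3)*(z^2 + 2*z - 8) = (z - 2)*(z + 3)*(z + 4)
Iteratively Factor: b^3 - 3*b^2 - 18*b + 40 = (b - 2)*(b^2 - b - 20) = (b - 2)*(b + 4)*(b - 5)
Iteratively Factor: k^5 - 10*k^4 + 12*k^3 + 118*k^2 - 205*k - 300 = (k - 5)*(k^4 - 5*k^3 - 13*k^2 + 53*k + 60) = (k - 5)*(k - 4)*(k^3 - k^2 - 17*k - 15) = (k - 5)*(k - 4)*(k + 1)*(k^2 - 2*k - 15) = (k - 5)^2*(k - 4)*(k + 1)*(k + 3)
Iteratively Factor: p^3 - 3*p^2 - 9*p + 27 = (p - 3)*(p^2 - 9) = (p - 3)^2*(p + 3)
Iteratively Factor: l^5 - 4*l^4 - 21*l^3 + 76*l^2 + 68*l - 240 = (l - 5)*(l^4 + l^3 - 16*l^2 - 4*l + 48) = (l - 5)*(l + 2)*(l^3 - l^2 - 14*l + 24) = (l - 5)*(l + 2)*(l + 4)*(l^2 - 5*l + 6) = (l - 5)*(l - 3)*(l + 2)*(l + 4)*(l - 2)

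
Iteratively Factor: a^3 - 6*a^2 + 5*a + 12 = (a - 3)*(a^2 - 3*a - 4) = (a - 4)*(a - 3)*(a + 1)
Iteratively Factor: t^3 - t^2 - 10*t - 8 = (t + 2)*(t^2 - 3*t - 4) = (t + 1)*(t + 2)*(t - 4)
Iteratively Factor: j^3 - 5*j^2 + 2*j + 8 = (j - 2)*(j^2 - 3*j - 4) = (j - 2)*(j + 1)*(j - 4)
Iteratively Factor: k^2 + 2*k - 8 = (k + 4)*(k - 2)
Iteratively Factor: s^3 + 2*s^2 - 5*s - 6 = (s + 3)*(s^2 - s - 2) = (s + 1)*(s + 3)*(s - 2)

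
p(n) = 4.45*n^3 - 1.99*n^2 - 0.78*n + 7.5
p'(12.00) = 1873.86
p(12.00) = 7401.18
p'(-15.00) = 3062.67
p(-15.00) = -15447.30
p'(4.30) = 228.95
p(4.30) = 321.16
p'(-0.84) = 11.98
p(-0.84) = 4.11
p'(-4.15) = 245.66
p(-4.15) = -341.59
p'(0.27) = -0.88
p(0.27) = 7.23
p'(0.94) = 7.27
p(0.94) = 8.70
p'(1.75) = 33.14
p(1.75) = 23.89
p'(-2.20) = 72.59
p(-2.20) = -47.80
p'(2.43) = 68.38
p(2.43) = 57.71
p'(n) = 13.35*n^2 - 3.98*n - 0.78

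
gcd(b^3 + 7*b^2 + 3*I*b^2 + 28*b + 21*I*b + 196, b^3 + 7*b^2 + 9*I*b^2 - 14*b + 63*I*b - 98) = b^2 + b*(7 + 7*I) + 49*I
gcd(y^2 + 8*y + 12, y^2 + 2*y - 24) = y + 6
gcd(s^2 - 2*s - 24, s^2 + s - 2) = 1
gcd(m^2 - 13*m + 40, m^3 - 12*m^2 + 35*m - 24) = m - 8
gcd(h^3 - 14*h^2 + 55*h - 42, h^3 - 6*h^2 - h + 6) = h^2 - 7*h + 6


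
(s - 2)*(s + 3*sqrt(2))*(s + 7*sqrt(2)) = s^3 - 2*s^2 + 10*sqrt(2)*s^2 - 20*sqrt(2)*s + 42*s - 84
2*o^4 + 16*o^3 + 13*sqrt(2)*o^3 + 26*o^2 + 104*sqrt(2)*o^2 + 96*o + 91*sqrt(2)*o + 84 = (o + 7)*(o + 6*sqrt(2))*(sqrt(2)*o + 1)*(sqrt(2)*o + sqrt(2))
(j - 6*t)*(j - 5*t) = j^2 - 11*j*t + 30*t^2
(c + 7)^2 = c^2 + 14*c + 49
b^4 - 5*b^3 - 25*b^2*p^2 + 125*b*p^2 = b*(b - 5)*(b - 5*p)*(b + 5*p)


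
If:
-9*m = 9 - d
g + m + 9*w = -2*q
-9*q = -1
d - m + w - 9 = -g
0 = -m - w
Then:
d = 137/15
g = -14/135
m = 2/135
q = 1/9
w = -2/135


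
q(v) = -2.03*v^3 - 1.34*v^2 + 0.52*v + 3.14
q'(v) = -6.09*v^2 - 2.68*v + 0.52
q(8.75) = -1454.85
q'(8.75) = -489.20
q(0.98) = 0.45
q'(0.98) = -7.96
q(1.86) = -13.59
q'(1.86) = -25.53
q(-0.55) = 2.79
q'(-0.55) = 0.15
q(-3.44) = 68.13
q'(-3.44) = -62.33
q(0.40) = 3.00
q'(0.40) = -1.53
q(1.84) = -13.09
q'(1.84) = -25.03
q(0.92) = 0.90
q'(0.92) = -7.10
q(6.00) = -480.46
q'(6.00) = -234.80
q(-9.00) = 1369.79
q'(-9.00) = -468.65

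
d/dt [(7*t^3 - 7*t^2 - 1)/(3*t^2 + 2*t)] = (21*t^4 + 28*t^3 - 14*t^2 + 6*t + 2)/(t^2*(9*t^2 + 12*t + 4))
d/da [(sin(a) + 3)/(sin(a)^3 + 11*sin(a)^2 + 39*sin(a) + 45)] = -2*(sin(a) + 4)*cos(a)/((sin(a) + 3)^2*(sin(a) + 5)^2)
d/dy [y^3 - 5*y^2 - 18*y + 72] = 3*y^2 - 10*y - 18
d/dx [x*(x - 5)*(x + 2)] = 3*x^2 - 6*x - 10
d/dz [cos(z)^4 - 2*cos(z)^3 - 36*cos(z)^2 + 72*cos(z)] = 2*(-2*cos(z)^3 + 3*cos(z)^2 + 36*cos(z) - 36)*sin(z)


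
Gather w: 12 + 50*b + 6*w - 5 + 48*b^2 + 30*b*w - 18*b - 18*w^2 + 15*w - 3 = 48*b^2 + 32*b - 18*w^2 + w*(30*b + 21) + 4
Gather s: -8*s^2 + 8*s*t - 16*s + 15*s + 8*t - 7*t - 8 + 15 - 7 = -8*s^2 + s*(8*t - 1) + t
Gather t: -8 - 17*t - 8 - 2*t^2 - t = -2*t^2 - 18*t - 16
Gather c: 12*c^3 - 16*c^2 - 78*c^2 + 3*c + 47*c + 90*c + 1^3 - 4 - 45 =12*c^3 - 94*c^2 + 140*c - 48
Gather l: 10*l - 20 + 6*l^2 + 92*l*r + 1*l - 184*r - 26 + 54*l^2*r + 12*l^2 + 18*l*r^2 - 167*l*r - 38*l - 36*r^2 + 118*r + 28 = l^2*(54*r + 18) + l*(18*r^2 - 75*r - 27) - 36*r^2 - 66*r - 18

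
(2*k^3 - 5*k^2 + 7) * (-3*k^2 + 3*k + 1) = -6*k^5 + 21*k^4 - 13*k^3 - 26*k^2 + 21*k + 7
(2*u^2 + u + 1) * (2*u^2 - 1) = 4*u^4 + 2*u^3 - u - 1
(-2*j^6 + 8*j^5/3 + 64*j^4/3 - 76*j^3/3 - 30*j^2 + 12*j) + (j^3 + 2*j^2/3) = -2*j^6 + 8*j^5/3 + 64*j^4/3 - 73*j^3/3 - 88*j^2/3 + 12*j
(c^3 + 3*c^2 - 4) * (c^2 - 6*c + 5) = c^5 - 3*c^4 - 13*c^3 + 11*c^2 + 24*c - 20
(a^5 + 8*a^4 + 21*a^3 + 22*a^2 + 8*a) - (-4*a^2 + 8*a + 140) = a^5 + 8*a^4 + 21*a^3 + 26*a^2 - 140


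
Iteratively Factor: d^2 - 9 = (d - 3)*(d + 3)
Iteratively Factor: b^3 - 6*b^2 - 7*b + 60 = (b - 4)*(b^2 - 2*b - 15) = (b - 4)*(b + 3)*(b - 5)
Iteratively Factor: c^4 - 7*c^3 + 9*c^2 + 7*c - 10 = (c - 5)*(c^3 - 2*c^2 - c + 2) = (c - 5)*(c + 1)*(c^2 - 3*c + 2) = (c - 5)*(c - 1)*(c + 1)*(c - 2)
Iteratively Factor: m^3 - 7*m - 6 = (m + 2)*(m^2 - 2*m - 3) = (m - 3)*(m + 2)*(m + 1)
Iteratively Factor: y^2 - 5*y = (y)*(y - 5)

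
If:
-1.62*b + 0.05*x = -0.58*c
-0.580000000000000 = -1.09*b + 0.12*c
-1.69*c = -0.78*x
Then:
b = 0.72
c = 1.69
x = 3.66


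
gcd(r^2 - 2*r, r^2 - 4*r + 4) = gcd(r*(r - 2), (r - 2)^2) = r - 2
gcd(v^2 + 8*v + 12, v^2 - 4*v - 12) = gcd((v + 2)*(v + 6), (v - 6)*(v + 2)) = v + 2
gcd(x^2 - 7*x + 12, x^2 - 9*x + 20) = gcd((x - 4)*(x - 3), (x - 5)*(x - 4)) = x - 4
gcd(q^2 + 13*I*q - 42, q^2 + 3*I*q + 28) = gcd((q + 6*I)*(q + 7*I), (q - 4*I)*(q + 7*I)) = q + 7*I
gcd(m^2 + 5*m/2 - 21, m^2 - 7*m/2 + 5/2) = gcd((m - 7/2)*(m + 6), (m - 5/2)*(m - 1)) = 1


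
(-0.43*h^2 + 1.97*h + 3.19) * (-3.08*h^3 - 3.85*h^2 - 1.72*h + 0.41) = 1.3244*h^5 - 4.4121*h^4 - 16.6701*h^3 - 15.8462*h^2 - 4.6791*h + 1.3079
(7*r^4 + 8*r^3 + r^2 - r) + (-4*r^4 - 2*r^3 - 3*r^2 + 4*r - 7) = 3*r^4 + 6*r^3 - 2*r^2 + 3*r - 7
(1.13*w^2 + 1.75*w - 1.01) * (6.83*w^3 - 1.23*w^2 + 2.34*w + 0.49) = 7.7179*w^5 + 10.5626*w^4 - 6.4066*w^3 + 5.891*w^2 - 1.5059*w - 0.4949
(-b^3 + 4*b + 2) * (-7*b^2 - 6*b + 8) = 7*b^5 + 6*b^4 - 36*b^3 - 38*b^2 + 20*b + 16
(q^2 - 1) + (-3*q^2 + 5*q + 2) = -2*q^2 + 5*q + 1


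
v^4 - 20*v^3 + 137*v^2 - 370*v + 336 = (v - 8)*(v - 7)*(v - 3)*(v - 2)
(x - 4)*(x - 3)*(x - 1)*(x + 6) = x^4 - 2*x^3 - 29*x^2 + 102*x - 72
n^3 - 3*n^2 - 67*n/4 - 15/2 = (n - 6)*(n + 1/2)*(n + 5/2)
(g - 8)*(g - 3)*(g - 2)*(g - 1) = g^4 - 14*g^3 + 59*g^2 - 94*g + 48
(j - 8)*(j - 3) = j^2 - 11*j + 24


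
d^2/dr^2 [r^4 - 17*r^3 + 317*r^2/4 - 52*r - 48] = 12*r^2 - 102*r + 317/2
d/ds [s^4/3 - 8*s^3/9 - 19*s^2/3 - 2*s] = 4*s^3/3 - 8*s^2/3 - 38*s/3 - 2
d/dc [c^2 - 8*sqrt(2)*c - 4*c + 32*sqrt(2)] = 2*c - 8*sqrt(2) - 4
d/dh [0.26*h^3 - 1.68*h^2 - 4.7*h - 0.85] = 0.78*h^2 - 3.36*h - 4.7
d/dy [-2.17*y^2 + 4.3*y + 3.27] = 4.3 - 4.34*y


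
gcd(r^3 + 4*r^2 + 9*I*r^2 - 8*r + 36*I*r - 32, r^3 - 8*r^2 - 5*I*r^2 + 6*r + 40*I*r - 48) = r + I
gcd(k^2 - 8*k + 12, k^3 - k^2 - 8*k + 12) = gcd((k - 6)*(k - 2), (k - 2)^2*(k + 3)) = k - 2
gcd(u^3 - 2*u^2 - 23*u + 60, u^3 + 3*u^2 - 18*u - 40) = u^2 + u - 20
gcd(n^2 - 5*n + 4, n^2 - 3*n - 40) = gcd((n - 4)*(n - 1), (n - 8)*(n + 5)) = 1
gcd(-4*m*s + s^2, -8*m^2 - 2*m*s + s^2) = -4*m + s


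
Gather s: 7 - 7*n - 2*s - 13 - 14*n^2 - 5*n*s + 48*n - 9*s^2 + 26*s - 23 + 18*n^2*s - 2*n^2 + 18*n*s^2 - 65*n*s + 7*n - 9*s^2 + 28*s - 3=-16*n^2 + 48*n + s^2*(18*n - 18) + s*(18*n^2 - 70*n + 52) - 32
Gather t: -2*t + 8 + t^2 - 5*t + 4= t^2 - 7*t + 12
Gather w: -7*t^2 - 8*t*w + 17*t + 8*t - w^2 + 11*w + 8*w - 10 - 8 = -7*t^2 + 25*t - w^2 + w*(19 - 8*t) - 18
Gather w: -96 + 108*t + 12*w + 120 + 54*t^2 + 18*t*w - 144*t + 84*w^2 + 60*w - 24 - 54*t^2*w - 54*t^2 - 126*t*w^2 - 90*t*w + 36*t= w^2*(84 - 126*t) + w*(-54*t^2 - 72*t + 72)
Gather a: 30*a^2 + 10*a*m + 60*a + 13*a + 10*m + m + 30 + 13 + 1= 30*a^2 + a*(10*m + 73) + 11*m + 44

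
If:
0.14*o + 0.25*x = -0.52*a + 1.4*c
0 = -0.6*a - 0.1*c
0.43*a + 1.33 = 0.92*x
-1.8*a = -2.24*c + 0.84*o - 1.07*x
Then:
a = -0.09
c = 0.56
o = 3.49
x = 1.40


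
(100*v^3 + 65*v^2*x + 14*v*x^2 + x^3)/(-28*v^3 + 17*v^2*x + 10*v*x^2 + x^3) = (25*v^2 + 10*v*x + x^2)/(-7*v^2 + 6*v*x + x^2)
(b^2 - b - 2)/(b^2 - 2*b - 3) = (b - 2)/(b - 3)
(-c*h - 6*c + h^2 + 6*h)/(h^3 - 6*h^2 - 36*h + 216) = (-c + h)/(h^2 - 12*h + 36)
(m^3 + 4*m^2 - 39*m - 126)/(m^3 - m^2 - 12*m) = (m^2 + m - 42)/(m*(m - 4))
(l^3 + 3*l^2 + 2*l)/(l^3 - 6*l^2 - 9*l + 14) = l*(l + 1)/(l^2 - 8*l + 7)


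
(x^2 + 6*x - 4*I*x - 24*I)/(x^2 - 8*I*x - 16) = (x + 6)/(x - 4*I)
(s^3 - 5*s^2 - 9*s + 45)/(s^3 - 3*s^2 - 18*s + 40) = (s^2 - 9)/(s^2 + 2*s - 8)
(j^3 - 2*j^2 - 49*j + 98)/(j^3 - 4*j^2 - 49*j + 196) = (j - 2)/(j - 4)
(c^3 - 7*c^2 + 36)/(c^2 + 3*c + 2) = (c^2 - 9*c + 18)/(c + 1)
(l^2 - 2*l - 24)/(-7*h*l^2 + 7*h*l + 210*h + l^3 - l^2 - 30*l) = (-l - 4)/(7*h*l + 35*h - l^2 - 5*l)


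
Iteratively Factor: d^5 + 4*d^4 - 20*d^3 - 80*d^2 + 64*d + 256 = (d - 2)*(d^4 + 6*d^3 - 8*d^2 - 96*d - 128) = (d - 2)*(d + 4)*(d^3 + 2*d^2 - 16*d - 32) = (d - 4)*(d - 2)*(d + 4)*(d^2 + 6*d + 8) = (d - 4)*(d - 2)*(d + 4)^2*(d + 2)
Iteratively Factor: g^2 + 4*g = (g)*(g + 4)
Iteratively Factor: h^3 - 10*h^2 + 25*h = (h - 5)*(h^2 - 5*h) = (h - 5)^2*(h)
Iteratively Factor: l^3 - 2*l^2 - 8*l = (l - 4)*(l^2 + 2*l) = (l - 4)*(l + 2)*(l)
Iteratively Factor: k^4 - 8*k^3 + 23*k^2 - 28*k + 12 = (k - 2)*(k^3 - 6*k^2 + 11*k - 6) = (k - 3)*(k - 2)*(k^2 - 3*k + 2) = (k - 3)*(k - 2)^2*(k - 1)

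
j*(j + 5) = j^2 + 5*j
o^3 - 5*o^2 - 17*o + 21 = (o - 7)*(o - 1)*(o + 3)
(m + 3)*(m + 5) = m^2 + 8*m + 15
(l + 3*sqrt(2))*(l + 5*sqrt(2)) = l^2 + 8*sqrt(2)*l + 30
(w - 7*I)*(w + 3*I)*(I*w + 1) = I*w^3 + 5*w^2 + 17*I*w + 21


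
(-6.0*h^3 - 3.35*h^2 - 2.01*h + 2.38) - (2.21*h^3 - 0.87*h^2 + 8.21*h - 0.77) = -8.21*h^3 - 2.48*h^2 - 10.22*h + 3.15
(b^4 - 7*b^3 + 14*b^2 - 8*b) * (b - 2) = b^5 - 9*b^4 + 28*b^3 - 36*b^2 + 16*b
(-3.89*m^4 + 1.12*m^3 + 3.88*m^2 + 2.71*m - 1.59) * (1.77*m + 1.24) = -6.8853*m^5 - 2.8412*m^4 + 8.2564*m^3 + 9.6079*m^2 + 0.5461*m - 1.9716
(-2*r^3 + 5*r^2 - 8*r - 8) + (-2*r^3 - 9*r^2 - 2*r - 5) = -4*r^3 - 4*r^2 - 10*r - 13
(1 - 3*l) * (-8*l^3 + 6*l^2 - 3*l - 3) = 24*l^4 - 26*l^3 + 15*l^2 + 6*l - 3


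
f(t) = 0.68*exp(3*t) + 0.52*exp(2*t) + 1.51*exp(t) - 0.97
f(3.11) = 7958.66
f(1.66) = 120.28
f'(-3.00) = 0.08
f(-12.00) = -0.97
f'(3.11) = 23549.78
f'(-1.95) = 0.24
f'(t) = 2.04*exp(3*t) + 1.04*exp(2*t) + 1.51*exp(t) = (2.04*exp(2*t) + 1.04*exp(t) + 1.51)*exp(t)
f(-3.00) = -0.89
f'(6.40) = 445095115.28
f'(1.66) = 333.48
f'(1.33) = 130.85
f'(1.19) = 88.65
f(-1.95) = -0.74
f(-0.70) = -0.01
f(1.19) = 33.76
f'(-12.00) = 0.00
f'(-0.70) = 1.26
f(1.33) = 48.93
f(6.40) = 148428427.67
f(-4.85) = -0.96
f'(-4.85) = 0.01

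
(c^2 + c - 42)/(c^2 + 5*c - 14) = (c - 6)/(c - 2)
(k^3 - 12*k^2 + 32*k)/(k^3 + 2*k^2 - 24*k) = (k - 8)/(k + 6)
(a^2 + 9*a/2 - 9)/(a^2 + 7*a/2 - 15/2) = (a + 6)/(a + 5)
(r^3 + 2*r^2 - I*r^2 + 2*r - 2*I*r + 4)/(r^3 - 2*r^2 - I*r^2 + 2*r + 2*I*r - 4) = (r + 2)/(r - 2)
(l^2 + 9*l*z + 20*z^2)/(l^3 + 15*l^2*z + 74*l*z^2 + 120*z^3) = 1/(l + 6*z)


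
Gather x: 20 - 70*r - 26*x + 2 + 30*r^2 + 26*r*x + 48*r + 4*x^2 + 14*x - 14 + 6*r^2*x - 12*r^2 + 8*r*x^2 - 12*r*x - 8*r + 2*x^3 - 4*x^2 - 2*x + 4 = 18*r^2 + 8*r*x^2 - 30*r + 2*x^3 + x*(6*r^2 + 14*r - 14) + 12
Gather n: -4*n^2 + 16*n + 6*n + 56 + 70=-4*n^2 + 22*n + 126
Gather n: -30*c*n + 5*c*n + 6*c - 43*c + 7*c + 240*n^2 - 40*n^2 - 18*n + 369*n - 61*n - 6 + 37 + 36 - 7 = -30*c + 200*n^2 + n*(290 - 25*c) + 60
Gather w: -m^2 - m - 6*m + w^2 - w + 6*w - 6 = -m^2 - 7*m + w^2 + 5*w - 6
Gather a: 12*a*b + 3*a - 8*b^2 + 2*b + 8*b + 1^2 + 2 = a*(12*b + 3) - 8*b^2 + 10*b + 3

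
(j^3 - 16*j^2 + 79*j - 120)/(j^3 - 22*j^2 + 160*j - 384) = (j^2 - 8*j + 15)/(j^2 - 14*j + 48)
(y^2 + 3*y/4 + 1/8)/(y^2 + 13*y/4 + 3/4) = (y + 1/2)/(y + 3)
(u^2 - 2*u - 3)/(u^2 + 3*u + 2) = (u - 3)/(u + 2)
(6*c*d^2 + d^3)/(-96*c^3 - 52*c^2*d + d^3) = -d^2/(16*c^2 + 6*c*d - d^2)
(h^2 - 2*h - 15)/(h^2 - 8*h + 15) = (h + 3)/(h - 3)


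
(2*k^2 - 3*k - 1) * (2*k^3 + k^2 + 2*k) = 4*k^5 - 4*k^4 - k^3 - 7*k^2 - 2*k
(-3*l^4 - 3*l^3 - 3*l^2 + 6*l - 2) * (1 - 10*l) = 30*l^5 + 27*l^4 + 27*l^3 - 63*l^2 + 26*l - 2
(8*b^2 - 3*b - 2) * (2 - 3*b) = -24*b^3 + 25*b^2 - 4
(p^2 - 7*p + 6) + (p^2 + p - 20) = 2*p^2 - 6*p - 14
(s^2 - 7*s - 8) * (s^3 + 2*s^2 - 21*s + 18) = s^5 - 5*s^4 - 43*s^3 + 149*s^2 + 42*s - 144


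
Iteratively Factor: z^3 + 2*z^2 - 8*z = (z)*(z^2 + 2*z - 8) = z*(z - 2)*(z + 4)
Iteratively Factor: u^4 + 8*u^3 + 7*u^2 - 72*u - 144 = (u - 3)*(u^3 + 11*u^2 + 40*u + 48) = (u - 3)*(u + 3)*(u^2 + 8*u + 16) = (u - 3)*(u + 3)*(u + 4)*(u + 4)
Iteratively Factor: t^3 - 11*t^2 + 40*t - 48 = (t - 4)*(t^2 - 7*t + 12) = (t - 4)*(t - 3)*(t - 4)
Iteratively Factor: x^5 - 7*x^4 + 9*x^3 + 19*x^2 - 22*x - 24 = (x - 4)*(x^4 - 3*x^3 - 3*x^2 + 7*x + 6) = (x - 4)*(x + 1)*(x^3 - 4*x^2 + x + 6) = (x - 4)*(x - 3)*(x + 1)*(x^2 - x - 2) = (x - 4)*(x - 3)*(x - 2)*(x + 1)*(x + 1)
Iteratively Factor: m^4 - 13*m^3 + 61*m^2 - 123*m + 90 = (m - 5)*(m^3 - 8*m^2 + 21*m - 18) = (m - 5)*(m - 3)*(m^2 - 5*m + 6) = (m - 5)*(m - 3)^2*(m - 2)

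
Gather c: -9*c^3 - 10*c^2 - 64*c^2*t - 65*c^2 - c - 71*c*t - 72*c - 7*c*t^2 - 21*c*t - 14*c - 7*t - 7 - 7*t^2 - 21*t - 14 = -9*c^3 + c^2*(-64*t - 75) + c*(-7*t^2 - 92*t - 87) - 7*t^2 - 28*t - 21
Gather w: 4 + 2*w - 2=2*w + 2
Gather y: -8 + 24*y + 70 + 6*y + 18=30*y + 80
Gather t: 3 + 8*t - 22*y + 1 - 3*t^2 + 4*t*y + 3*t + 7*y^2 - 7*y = -3*t^2 + t*(4*y + 11) + 7*y^2 - 29*y + 4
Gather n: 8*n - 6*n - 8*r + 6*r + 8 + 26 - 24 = 2*n - 2*r + 10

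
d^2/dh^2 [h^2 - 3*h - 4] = 2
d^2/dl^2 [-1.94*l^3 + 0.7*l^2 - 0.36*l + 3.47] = 1.4 - 11.64*l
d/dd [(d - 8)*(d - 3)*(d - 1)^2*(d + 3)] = 5*d^4 - 40*d^3 + 24*d^2 + 164*d - 153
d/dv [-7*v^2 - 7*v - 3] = -14*v - 7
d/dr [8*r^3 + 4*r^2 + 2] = 8*r*(3*r + 1)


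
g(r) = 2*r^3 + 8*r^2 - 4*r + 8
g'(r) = 6*r^2 + 16*r - 4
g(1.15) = 17.02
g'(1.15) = 22.34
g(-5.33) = -46.25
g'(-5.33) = 81.17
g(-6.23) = -140.19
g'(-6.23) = 129.20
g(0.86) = 11.75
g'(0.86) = 14.20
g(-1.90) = 30.76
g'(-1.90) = -12.74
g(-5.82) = -92.02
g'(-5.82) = 106.11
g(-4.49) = 6.20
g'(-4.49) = 45.12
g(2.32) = 66.75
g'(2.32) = 65.41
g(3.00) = 122.00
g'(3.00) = 98.00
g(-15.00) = -4882.00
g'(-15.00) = 1106.00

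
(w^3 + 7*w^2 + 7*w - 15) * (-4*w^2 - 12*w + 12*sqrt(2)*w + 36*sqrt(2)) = -4*w^5 - 40*w^4 + 12*sqrt(2)*w^4 - 112*w^3 + 120*sqrt(2)*w^3 - 24*w^2 + 336*sqrt(2)*w^2 + 72*sqrt(2)*w + 180*w - 540*sqrt(2)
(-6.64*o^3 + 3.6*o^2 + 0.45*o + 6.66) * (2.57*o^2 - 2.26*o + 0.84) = -17.0648*o^5 + 24.2584*o^4 - 12.5571*o^3 + 19.1232*o^2 - 14.6736*o + 5.5944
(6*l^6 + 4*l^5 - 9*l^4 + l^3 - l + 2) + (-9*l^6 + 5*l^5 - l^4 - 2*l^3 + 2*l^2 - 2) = -3*l^6 + 9*l^5 - 10*l^4 - l^3 + 2*l^2 - l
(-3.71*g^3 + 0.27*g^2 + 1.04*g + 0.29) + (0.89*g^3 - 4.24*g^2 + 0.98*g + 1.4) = -2.82*g^3 - 3.97*g^2 + 2.02*g + 1.69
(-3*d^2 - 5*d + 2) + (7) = -3*d^2 - 5*d + 9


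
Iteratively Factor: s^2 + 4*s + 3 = (s + 3)*(s + 1)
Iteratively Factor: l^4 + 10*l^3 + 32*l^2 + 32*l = (l + 2)*(l^3 + 8*l^2 + 16*l) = (l + 2)*(l + 4)*(l^2 + 4*l) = l*(l + 2)*(l + 4)*(l + 4)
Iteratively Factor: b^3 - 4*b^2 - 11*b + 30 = (b - 2)*(b^2 - 2*b - 15) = (b - 5)*(b - 2)*(b + 3)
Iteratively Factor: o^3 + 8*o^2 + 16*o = (o + 4)*(o^2 + 4*o) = (o + 4)^2*(o)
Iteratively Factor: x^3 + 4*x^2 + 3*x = (x + 1)*(x^2 + 3*x) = x*(x + 1)*(x + 3)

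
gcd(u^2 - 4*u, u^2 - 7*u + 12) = u - 4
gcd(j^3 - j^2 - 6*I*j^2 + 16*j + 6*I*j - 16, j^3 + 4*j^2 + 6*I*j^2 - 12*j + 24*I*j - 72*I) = 1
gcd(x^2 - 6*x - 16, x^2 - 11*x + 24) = x - 8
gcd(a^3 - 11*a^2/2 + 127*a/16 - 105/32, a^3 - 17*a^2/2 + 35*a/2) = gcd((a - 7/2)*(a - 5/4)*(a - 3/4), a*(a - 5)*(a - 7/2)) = a - 7/2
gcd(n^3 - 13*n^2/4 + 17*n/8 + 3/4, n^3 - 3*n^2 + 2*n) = n - 2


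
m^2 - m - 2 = (m - 2)*(m + 1)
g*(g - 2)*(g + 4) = g^3 + 2*g^2 - 8*g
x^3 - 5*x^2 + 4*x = x*(x - 4)*(x - 1)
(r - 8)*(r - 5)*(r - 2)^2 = r^4 - 17*r^3 + 96*r^2 - 212*r + 160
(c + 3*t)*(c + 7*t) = c^2 + 10*c*t + 21*t^2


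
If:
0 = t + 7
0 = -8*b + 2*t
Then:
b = -7/4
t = -7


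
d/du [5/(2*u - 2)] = -5/(2*(u - 1)^2)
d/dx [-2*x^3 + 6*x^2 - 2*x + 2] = -6*x^2 + 12*x - 2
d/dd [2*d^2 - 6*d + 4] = 4*d - 6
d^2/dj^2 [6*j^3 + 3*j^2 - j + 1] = 36*j + 6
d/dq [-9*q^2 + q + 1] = 1 - 18*q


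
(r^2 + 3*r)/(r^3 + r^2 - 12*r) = (r + 3)/(r^2 + r - 12)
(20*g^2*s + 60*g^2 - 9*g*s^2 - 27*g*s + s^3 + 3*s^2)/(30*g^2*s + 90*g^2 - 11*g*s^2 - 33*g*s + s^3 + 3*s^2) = (-4*g + s)/(-6*g + s)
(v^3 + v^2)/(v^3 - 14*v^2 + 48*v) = v*(v + 1)/(v^2 - 14*v + 48)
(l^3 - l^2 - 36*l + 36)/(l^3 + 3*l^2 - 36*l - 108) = (l - 1)/(l + 3)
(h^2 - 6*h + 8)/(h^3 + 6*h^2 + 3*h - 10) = (h^2 - 6*h + 8)/(h^3 + 6*h^2 + 3*h - 10)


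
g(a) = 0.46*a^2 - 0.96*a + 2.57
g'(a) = 0.92*a - 0.96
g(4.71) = 8.25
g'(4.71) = 3.37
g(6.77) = 17.15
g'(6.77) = 5.27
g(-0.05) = 2.62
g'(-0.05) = -1.01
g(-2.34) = 7.34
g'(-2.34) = -3.11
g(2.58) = 3.16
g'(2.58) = 1.41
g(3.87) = 5.74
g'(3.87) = 2.60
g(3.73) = 5.39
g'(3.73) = 2.47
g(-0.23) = 2.82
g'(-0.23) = -1.17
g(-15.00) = 120.47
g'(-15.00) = -14.76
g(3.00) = 3.83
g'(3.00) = 1.80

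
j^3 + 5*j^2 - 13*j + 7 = (j - 1)^2*(j + 7)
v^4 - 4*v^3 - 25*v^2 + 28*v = v*(v - 7)*(v - 1)*(v + 4)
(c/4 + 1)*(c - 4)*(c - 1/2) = c^3/4 - c^2/8 - 4*c + 2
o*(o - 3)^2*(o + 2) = o^4 - 4*o^3 - 3*o^2 + 18*o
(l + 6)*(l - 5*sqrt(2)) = l^2 - 5*sqrt(2)*l + 6*l - 30*sqrt(2)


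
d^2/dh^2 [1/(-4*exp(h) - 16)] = (4 - exp(h))*exp(h)/(4*(exp(h) + 4)^3)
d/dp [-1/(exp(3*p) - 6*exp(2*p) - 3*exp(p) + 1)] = 3*(exp(2*p) - 4*exp(p) - 1)*exp(p)/(exp(3*p) - 6*exp(2*p) - 3*exp(p) + 1)^2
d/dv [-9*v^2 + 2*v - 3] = 2 - 18*v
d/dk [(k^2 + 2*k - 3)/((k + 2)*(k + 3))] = 3/(k^2 + 4*k + 4)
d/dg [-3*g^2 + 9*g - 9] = 9 - 6*g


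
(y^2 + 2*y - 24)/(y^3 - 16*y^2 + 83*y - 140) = (y + 6)/(y^2 - 12*y + 35)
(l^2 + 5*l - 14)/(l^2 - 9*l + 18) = (l^2 + 5*l - 14)/(l^2 - 9*l + 18)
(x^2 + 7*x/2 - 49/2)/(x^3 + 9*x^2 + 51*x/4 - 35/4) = 2*(2*x - 7)/(4*x^2 + 8*x - 5)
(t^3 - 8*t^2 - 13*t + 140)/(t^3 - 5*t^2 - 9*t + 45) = (t^2 - 3*t - 28)/(t^2 - 9)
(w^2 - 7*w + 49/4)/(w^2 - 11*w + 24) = (w^2 - 7*w + 49/4)/(w^2 - 11*w + 24)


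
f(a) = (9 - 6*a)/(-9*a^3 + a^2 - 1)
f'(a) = (9 - 6*a)*(27*a^2 - 2*a)/(-9*a^3 + a^2 - 1)^2 - 6/(-9*a^3 + a^2 - 1) = 3*(18*a^3 - 2*a^2 - a*(2*a - 3)*(27*a - 2) + 2)/(9*a^3 - a^2 + 1)^2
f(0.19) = -7.66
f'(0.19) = 10.29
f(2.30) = 0.05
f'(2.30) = -0.00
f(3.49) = 0.03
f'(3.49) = -0.01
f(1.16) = -0.15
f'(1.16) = 0.81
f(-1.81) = 0.36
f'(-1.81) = 0.48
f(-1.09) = 1.31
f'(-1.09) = 3.29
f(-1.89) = 0.32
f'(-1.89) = 0.41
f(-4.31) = 0.05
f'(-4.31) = 0.02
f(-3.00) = 0.11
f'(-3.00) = 0.08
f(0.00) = -9.00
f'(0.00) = 6.00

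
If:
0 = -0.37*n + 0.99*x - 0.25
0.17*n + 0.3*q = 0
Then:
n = 2.67567567567568*x - 0.675675675675676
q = 0.382882882882883 - 1.51621621621622*x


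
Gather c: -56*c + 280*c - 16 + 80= 224*c + 64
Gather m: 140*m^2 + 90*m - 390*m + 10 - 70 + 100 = 140*m^2 - 300*m + 40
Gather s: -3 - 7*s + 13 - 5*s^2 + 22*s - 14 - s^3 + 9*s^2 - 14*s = -s^3 + 4*s^2 + s - 4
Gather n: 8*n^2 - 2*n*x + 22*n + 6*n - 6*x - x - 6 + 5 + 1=8*n^2 + n*(28 - 2*x) - 7*x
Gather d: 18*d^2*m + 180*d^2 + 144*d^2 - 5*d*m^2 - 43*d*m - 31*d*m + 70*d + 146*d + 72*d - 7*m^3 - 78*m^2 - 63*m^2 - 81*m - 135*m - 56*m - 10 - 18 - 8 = d^2*(18*m + 324) + d*(-5*m^2 - 74*m + 288) - 7*m^3 - 141*m^2 - 272*m - 36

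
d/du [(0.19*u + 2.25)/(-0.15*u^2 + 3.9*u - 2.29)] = (0.0285*u^2 + 0.675*u - 9.2101)/(0.0225*u^4 - 1.17*u^3 + 15.897*u^2 - 17.862*u + 5.2441)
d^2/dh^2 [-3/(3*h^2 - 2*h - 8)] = 6*(-9*h^2 + 6*h + 4*(3*h - 1)^2 + 24)/(-3*h^2 + 2*h + 8)^3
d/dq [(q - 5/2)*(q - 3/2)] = 2*q - 4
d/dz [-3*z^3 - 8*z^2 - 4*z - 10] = -9*z^2 - 16*z - 4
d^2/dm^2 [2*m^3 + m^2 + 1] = 12*m + 2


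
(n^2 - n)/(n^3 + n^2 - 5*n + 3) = n/(n^2 + 2*n - 3)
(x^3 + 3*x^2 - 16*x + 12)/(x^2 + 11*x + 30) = (x^2 - 3*x + 2)/(x + 5)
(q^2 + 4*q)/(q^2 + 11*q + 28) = q/(q + 7)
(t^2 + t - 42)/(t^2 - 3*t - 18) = (t + 7)/(t + 3)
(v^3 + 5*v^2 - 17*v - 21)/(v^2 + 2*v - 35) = (v^2 - 2*v - 3)/(v - 5)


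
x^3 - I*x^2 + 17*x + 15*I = (x - 5*I)*(x + I)*(x + 3*I)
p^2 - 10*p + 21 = (p - 7)*(p - 3)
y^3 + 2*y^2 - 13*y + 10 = (y - 2)*(y - 1)*(y + 5)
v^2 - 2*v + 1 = (v - 1)^2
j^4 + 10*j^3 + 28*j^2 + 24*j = j*(j + 2)^2*(j + 6)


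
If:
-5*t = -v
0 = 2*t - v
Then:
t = 0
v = 0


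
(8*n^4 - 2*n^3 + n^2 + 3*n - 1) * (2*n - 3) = 16*n^5 - 28*n^4 + 8*n^3 + 3*n^2 - 11*n + 3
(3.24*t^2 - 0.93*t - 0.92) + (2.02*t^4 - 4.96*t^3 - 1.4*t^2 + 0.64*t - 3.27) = 2.02*t^4 - 4.96*t^3 + 1.84*t^2 - 0.29*t - 4.19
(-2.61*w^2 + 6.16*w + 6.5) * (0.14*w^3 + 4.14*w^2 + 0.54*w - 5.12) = -0.3654*w^5 - 9.943*w^4 + 25.003*w^3 + 43.5996*w^2 - 28.0292*w - 33.28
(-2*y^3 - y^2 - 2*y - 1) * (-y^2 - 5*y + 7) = 2*y^5 + 11*y^4 - 7*y^3 + 4*y^2 - 9*y - 7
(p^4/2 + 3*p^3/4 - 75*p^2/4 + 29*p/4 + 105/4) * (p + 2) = p^5/2 + 7*p^4/4 - 69*p^3/4 - 121*p^2/4 + 163*p/4 + 105/2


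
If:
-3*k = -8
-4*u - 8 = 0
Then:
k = 8/3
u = -2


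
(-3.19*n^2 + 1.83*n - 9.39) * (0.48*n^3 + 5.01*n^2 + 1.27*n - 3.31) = -1.5312*n^5 - 15.1035*n^4 + 0.6098*n^3 - 34.1609*n^2 - 17.9826*n + 31.0809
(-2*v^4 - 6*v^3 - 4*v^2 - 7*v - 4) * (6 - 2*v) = 4*v^5 - 28*v^3 - 10*v^2 - 34*v - 24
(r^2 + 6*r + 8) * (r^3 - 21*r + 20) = r^5 + 6*r^4 - 13*r^3 - 106*r^2 - 48*r + 160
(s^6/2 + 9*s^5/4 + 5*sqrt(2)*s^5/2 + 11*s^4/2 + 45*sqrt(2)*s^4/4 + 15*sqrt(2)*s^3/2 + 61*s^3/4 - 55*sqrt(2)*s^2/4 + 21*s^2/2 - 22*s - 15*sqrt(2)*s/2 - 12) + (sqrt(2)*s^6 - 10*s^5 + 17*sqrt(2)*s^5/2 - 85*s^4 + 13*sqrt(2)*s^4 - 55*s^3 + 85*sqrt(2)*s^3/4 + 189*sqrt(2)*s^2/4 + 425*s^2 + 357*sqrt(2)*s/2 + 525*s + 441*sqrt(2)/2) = s^6/2 + sqrt(2)*s^6 - 31*s^5/4 + 11*sqrt(2)*s^5 - 159*s^4/2 + 97*sqrt(2)*s^4/4 - 159*s^3/4 + 115*sqrt(2)*s^3/4 + 67*sqrt(2)*s^2/2 + 871*s^2/2 + 171*sqrt(2)*s + 503*s - 12 + 441*sqrt(2)/2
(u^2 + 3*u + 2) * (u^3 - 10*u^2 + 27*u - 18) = u^5 - 7*u^4 - u^3 + 43*u^2 - 36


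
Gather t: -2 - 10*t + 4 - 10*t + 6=8 - 20*t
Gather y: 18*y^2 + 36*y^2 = 54*y^2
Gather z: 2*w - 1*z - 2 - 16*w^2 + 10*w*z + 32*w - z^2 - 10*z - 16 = -16*w^2 + 34*w - z^2 + z*(10*w - 11) - 18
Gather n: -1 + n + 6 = n + 5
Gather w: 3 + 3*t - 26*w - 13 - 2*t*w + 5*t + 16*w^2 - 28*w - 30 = 8*t + 16*w^2 + w*(-2*t - 54) - 40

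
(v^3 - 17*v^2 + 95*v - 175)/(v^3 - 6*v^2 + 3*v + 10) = (v^2 - 12*v + 35)/(v^2 - v - 2)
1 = 1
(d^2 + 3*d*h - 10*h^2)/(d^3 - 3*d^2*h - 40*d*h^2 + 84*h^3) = (d + 5*h)/(d^2 - d*h - 42*h^2)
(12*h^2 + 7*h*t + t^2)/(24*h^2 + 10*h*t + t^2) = (3*h + t)/(6*h + t)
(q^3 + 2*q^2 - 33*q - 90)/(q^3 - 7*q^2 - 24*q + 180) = (q + 3)/(q - 6)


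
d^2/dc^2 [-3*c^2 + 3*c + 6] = -6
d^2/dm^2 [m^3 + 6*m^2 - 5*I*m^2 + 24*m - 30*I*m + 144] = 6*m + 12 - 10*I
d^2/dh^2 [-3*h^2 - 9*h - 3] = -6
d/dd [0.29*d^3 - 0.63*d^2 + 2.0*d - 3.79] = 0.87*d^2 - 1.26*d + 2.0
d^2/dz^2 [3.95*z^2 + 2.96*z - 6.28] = 7.90000000000000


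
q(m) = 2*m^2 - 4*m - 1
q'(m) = 4*m - 4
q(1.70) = -2.02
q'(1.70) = 2.80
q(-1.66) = 11.15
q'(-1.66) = -10.64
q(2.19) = -0.17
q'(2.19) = 4.76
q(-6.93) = 122.77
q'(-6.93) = -31.72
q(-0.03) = -0.88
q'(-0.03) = -4.12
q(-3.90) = 45.02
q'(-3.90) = -19.60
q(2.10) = -0.58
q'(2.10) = 4.40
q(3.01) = 5.08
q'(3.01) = 8.04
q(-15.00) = 509.00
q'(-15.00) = -64.00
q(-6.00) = 95.00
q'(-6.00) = -28.00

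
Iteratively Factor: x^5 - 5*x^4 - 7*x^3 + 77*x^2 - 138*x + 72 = (x - 3)*(x^4 - 2*x^3 - 13*x^2 + 38*x - 24) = (x - 3)^2*(x^3 + x^2 - 10*x + 8) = (x - 3)^2*(x + 4)*(x^2 - 3*x + 2) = (x - 3)^2*(x - 2)*(x + 4)*(x - 1)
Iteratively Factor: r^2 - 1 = (r + 1)*(r - 1)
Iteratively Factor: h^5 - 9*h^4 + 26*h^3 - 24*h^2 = (h - 3)*(h^4 - 6*h^3 + 8*h^2) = (h - 3)*(h - 2)*(h^3 - 4*h^2) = (h - 4)*(h - 3)*(h - 2)*(h^2) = h*(h - 4)*(h - 3)*(h - 2)*(h)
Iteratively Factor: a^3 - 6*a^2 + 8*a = (a - 4)*(a^2 - 2*a) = a*(a - 4)*(a - 2)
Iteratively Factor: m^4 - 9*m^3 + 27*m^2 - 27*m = (m - 3)*(m^3 - 6*m^2 + 9*m) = (m - 3)^2*(m^2 - 3*m) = m*(m - 3)^2*(m - 3)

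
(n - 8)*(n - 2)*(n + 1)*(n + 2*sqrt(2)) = n^4 - 9*n^3 + 2*sqrt(2)*n^3 - 18*sqrt(2)*n^2 + 6*n^2 + 16*n + 12*sqrt(2)*n + 32*sqrt(2)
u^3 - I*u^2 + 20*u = u*(u - 5*I)*(u + 4*I)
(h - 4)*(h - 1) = h^2 - 5*h + 4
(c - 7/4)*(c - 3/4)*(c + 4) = c^3 + 3*c^2/2 - 139*c/16 + 21/4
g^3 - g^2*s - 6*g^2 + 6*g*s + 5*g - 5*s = (g - 5)*(g - 1)*(g - s)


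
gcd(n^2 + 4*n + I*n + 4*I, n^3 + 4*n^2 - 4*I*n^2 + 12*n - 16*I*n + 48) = n + 4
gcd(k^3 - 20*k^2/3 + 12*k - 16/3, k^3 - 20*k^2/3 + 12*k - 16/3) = k^3 - 20*k^2/3 + 12*k - 16/3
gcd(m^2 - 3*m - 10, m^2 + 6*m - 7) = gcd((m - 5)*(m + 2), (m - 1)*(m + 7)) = 1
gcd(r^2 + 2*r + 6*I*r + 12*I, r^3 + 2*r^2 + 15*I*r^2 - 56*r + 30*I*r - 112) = r + 2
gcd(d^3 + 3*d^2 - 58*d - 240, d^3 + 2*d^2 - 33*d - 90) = d + 5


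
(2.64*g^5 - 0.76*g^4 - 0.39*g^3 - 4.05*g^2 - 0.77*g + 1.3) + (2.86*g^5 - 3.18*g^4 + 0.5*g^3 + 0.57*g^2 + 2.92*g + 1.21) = 5.5*g^5 - 3.94*g^4 + 0.11*g^3 - 3.48*g^2 + 2.15*g + 2.51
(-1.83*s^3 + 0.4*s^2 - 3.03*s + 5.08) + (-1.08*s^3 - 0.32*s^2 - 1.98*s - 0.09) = -2.91*s^3 + 0.08*s^2 - 5.01*s + 4.99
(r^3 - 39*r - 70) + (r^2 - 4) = r^3 + r^2 - 39*r - 74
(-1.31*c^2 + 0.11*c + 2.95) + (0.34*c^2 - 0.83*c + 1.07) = -0.97*c^2 - 0.72*c + 4.02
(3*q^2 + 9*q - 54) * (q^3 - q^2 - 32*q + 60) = 3*q^5 + 6*q^4 - 159*q^3 - 54*q^2 + 2268*q - 3240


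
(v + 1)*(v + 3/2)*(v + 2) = v^3 + 9*v^2/2 + 13*v/2 + 3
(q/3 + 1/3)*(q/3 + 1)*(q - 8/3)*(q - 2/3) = q^4/9 + 2*q^3/27 - 77*q^2/81 - 26*q/81 + 16/27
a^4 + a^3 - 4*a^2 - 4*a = a*(a - 2)*(a + 1)*(a + 2)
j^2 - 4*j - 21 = (j - 7)*(j + 3)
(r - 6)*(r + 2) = r^2 - 4*r - 12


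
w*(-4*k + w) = -4*k*w + w^2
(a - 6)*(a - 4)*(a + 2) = a^3 - 8*a^2 + 4*a + 48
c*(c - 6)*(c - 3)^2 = c^4 - 12*c^3 + 45*c^2 - 54*c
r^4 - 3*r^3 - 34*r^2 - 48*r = r*(r - 8)*(r + 2)*(r + 3)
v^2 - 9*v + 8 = (v - 8)*(v - 1)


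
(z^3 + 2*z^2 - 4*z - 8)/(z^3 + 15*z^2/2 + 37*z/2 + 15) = 2*(z^2 - 4)/(2*z^2 + 11*z + 15)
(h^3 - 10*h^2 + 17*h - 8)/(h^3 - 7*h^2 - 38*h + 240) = (h^2 - 2*h + 1)/(h^2 + h - 30)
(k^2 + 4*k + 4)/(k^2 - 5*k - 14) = (k + 2)/(k - 7)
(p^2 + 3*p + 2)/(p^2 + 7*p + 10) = (p + 1)/(p + 5)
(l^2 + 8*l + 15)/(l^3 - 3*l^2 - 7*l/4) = 4*(l^2 + 8*l + 15)/(l*(4*l^2 - 12*l - 7))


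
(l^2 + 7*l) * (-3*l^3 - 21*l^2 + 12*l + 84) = -3*l^5 - 42*l^4 - 135*l^3 + 168*l^2 + 588*l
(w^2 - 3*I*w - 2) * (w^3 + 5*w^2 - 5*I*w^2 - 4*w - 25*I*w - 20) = w^5 + 5*w^4 - 8*I*w^4 - 21*w^3 - 40*I*w^3 - 105*w^2 + 22*I*w^2 + 8*w + 110*I*w + 40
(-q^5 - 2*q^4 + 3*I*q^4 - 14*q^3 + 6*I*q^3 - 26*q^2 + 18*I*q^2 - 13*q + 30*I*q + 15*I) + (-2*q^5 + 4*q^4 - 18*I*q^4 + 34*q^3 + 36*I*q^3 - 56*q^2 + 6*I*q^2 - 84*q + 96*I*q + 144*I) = -3*q^5 + 2*q^4 - 15*I*q^4 + 20*q^3 + 42*I*q^3 - 82*q^2 + 24*I*q^2 - 97*q + 126*I*q + 159*I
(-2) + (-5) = -7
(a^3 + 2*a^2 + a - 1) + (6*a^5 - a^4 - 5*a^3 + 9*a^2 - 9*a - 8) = 6*a^5 - a^4 - 4*a^3 + 11*a^2 - 8*a - 9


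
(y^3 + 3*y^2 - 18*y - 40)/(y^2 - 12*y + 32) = (y^2 + 7*y + 10)/(y - 8)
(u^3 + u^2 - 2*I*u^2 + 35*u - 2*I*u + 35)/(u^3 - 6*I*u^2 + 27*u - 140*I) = (u + 1)/(u - 4*I)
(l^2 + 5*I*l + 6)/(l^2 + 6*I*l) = (l - I)/l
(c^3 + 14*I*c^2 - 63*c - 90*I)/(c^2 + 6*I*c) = c + 8*I - 15/c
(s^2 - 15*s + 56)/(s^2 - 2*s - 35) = (s - 8)/(s + 5)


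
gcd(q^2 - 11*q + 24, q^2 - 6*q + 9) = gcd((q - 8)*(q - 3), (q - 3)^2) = q - 3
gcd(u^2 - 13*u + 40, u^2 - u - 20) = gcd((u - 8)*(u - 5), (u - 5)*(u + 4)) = u - 5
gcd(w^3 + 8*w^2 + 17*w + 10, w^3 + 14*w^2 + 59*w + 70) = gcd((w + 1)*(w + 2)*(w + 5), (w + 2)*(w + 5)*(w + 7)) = w^2 + 7*w + 10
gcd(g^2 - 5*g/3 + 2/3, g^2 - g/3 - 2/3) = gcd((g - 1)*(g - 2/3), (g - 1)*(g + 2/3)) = g - 1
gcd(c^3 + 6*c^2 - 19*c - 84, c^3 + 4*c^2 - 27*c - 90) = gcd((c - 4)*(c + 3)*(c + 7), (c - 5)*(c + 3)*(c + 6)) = c + 3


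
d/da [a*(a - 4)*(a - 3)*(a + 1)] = 4*a^3 - 18*a^2 + 10*a + 12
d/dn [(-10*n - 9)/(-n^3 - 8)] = (-20*n^3 - 27*n^2 + 80)/(n^6 + 16*n^3 + 64)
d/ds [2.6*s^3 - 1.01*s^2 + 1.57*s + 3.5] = 7.8*s^2 - 2.02*s + 1.57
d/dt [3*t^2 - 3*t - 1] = 6*t - 3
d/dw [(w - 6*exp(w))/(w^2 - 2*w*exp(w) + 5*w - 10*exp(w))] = ((1 - 6*exp(w))*(w^2 - 2*w*exp(w) + 5*w - 10*exp(w)) + (w - 6*exp(w))*(2*w*exp(w) - 2*w + 12*exp(w) - 5))/(w^2 - 2*w*exp(w) + 5*w - 10*exp(w))^2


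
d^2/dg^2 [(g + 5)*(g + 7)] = 2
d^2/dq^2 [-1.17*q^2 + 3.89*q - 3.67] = -2.34000000000000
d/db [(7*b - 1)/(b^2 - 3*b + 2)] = (-7*b^2 + 2*b + 11)/(b^4 - 6*b^3 + 13*b^2 - 12*b + 4)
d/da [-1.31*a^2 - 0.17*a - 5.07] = -2.62*a - 0.17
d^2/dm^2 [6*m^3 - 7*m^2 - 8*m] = 36*m - 14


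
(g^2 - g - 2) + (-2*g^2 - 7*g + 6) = -g^2 - 8*g + 4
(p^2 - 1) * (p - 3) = p^3 - 3*p^2 - p + 3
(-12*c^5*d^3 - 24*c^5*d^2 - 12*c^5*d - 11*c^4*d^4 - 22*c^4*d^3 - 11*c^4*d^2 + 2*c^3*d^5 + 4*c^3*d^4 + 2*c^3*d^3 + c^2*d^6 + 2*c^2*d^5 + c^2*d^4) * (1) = -12*c^5*d^3 - 24*c^5*d^2 - 12*c^5*d - 11*c^4*d^4 - 22*c^4*d^3 - 11*c^4*d^2 + 2*c^3*d^5 + 4*c^3*d^4 + 2*c^3*d^3 + c^2*d^6 + 2*c^2*d^5 + c^2*d^4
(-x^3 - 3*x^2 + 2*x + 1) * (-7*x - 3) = 7*x^4 + 24*x^3 - 5*x^2 - 13*x - 3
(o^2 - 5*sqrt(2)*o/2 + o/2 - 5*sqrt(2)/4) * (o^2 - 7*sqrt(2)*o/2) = o^4 - 6*sqrt(2)*o^3 + o^3/2 - 3*sqrt(2)*o^2 + 35*o^2/2 + 35*o/4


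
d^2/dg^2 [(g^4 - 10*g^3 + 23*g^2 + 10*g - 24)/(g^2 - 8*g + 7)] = 2*(g^3 - 21*g^2 + 147*g - 319)/(g^3 - 21*g^2 + 147*g - 343)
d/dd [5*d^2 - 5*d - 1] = 10*d - 5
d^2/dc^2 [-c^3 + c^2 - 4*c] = 2 - 6*c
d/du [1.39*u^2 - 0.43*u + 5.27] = 2.78*u - 0.43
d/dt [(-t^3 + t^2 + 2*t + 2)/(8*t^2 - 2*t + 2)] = (-2*t^4 + t^3 - 6*t^2 - 7*t + 2)/(16*t^4 - 8*t^3 + 9*t^2 - 2*t + 1)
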